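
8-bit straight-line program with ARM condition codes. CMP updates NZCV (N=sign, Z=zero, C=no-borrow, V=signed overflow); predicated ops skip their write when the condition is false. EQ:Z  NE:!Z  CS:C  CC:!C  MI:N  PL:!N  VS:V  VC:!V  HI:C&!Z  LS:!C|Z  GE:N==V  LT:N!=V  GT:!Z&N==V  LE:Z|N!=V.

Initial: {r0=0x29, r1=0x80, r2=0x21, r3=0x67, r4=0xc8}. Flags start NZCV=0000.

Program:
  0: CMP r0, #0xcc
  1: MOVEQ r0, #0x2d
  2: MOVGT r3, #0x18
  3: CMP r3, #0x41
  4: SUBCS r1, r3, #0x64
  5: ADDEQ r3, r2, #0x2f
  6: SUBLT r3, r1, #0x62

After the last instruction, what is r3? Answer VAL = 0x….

VAL = 0x1e

0: ✓ CMP  NZCV=0000
1: · MOVEQ
2: ✓ MOVGT  r3←0x18
3: ✓ CMP  NZCV=1000
4: · SUBCS
5: · ADDEQ
6: ✓ SUBLT  r3←0x1e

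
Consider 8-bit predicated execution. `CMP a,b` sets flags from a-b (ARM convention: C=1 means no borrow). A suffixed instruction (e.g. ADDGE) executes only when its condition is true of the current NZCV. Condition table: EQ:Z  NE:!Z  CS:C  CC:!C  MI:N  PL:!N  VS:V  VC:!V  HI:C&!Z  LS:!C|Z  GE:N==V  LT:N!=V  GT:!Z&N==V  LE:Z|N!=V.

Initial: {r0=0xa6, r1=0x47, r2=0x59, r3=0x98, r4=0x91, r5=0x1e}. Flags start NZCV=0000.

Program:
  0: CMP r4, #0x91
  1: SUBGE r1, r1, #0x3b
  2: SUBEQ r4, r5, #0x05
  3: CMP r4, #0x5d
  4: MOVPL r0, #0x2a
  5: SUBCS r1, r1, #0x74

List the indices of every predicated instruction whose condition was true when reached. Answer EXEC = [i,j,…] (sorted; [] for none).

EXEC = [1,2]

0: ✓ CMP  NZCV=0110
1: ✓ SUBGE  r1←0x0c
2: ✓ SUBEQ  r4←0x19
3: ✓ CMP  NZCV=1000
4: · MOVPL
5: · SUBCS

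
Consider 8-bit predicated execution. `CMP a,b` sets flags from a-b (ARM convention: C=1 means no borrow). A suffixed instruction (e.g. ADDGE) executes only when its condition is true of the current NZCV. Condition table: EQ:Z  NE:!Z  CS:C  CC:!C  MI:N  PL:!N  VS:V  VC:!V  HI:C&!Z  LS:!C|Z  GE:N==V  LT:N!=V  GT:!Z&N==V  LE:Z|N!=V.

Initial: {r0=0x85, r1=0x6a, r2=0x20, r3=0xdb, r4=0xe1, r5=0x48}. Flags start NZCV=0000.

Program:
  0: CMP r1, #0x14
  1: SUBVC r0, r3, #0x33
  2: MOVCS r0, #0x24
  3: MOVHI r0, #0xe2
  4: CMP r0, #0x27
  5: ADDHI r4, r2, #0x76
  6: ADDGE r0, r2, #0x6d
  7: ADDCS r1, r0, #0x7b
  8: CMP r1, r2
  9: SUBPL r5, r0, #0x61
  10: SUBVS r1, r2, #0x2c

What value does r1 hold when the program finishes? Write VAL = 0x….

[0] flags=0010 → (cmp)
[1] flags=0010 VC?T → r0=0xa8
[2] flags=0010 CS?T → r0=0x24
[3] flags=0010 HI?T → r0=0xe2
[4] flags=1010 → (cmp)
[5] flags=1010 HI?T → r4=0x96
[6] flags=1010 GE?F → skip
[7] flags=1010 CS?T → r1=0x5d
[8] flags=0010 → (cmp)
[9] flags=0010 PL?T → r5=0x81
[10] flags=0010 VS?F → skip

VAL = 0x5d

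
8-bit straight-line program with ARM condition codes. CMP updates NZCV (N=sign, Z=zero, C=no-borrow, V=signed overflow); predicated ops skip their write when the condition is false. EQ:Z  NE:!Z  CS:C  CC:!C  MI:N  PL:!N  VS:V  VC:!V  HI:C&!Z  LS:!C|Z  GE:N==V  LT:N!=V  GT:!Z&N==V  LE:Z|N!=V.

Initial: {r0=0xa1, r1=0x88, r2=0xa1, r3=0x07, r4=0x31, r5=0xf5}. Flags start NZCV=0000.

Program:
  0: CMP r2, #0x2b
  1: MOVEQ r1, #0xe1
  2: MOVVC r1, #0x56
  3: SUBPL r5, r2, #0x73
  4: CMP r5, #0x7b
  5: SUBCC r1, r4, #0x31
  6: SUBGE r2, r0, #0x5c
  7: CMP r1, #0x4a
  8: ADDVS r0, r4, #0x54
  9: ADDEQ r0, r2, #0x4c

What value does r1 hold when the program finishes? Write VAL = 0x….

VAL = 0x00

0: ✓ CMP  NZCV=0011
1: · MOVEQ
2: · MOVVC
3: ✓ SUBPL  r5←0x2e
4: ✓ CMP  NZCV=1000
5: ✓ SUBCC  r1←0x00
6: · SUBGE
7: ✓ CMP  NZCV=1000
8: · ADDVS
9: · ADDEQ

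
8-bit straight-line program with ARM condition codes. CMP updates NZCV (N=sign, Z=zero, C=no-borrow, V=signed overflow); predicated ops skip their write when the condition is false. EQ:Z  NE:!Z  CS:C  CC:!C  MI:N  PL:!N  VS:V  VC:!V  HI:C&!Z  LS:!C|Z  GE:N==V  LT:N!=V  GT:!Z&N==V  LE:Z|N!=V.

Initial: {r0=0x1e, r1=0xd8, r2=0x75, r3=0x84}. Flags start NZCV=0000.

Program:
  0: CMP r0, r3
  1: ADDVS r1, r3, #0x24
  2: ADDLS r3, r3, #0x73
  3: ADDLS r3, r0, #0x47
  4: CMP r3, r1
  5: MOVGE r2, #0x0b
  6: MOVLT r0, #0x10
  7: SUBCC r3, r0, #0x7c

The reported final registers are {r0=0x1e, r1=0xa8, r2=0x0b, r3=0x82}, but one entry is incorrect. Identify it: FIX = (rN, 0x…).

FIX = (r3, 0xa2)

[0] flags=1001 → (cmp)
[1] flags=1001 VS?T → r1=0xa8
[2] flags=1001 LS?T → r3=0xf7
[3] flags=1001 LS?T → r3=0x65
[4] flags=1001 → (cmp)
[5] flags=1001 GE?T → r2=0x0b
[6] flags=1001 LT?F → skip
[7] flags=1001 CC?T → r3=0xa2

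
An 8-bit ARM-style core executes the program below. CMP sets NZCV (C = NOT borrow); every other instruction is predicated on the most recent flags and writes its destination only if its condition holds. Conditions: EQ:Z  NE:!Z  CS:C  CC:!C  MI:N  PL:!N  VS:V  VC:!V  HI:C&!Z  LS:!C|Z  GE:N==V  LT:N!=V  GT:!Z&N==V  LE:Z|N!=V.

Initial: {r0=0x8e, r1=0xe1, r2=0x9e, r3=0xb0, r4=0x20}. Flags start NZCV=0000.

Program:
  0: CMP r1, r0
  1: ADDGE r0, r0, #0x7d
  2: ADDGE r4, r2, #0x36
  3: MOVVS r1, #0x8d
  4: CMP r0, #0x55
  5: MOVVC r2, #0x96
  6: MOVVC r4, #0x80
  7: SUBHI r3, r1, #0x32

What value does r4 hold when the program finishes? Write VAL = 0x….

VAL = 0x80

[0] flags=0010 → (cmp)
[1] flags=0010 GE?T → r0=0x0b
[2] flags=0010 GE?T → r4=0xd4
[3] flags=0010 VS?F → skip
[4] flags=1000 → (cmp)
[5] flags=1000 VC?T → r2=0x96
[6] flags=1000 VC?T → r4=0x80
[7] flags=1000 HI?F → skip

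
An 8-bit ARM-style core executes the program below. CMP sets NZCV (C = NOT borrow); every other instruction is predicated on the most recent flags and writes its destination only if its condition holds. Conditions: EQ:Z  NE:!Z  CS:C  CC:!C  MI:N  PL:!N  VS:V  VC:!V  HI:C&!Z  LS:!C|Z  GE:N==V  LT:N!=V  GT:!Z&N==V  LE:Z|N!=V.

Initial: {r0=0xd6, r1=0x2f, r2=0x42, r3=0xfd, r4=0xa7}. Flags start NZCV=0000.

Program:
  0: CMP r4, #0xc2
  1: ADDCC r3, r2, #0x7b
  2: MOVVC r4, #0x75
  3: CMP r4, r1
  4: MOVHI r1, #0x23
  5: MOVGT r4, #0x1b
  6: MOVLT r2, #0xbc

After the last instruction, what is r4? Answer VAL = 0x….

VAL = 0x1b

0: ✓ CMP  NZCV=1000
1: ✓ ADDCC  r3←0xbd
2: ✓ MOVVC  r4←0x75
3: ✓ CMP  NZCV=0010
4: ✓ MOVHI  r1←0x23
5: ✓ MOVGT  r4←0x1b
6: · MOVLT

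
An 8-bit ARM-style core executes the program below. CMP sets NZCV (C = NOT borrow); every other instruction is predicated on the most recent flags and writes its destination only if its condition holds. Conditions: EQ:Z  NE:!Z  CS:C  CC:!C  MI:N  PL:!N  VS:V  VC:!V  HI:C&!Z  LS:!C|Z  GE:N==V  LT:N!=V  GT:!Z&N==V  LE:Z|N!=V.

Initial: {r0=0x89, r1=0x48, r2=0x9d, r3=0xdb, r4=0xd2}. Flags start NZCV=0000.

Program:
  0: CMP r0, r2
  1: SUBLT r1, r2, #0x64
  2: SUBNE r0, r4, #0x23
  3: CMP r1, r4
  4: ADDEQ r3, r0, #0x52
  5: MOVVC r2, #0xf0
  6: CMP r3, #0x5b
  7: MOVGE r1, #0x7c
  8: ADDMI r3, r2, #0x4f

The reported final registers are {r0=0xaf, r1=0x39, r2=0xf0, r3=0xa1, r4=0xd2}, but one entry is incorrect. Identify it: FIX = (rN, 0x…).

FIX = (r3, 0x3f)

[0] flags=1000 → (cmp)
[1] flags=1000 LT?T → r1=0x39
[2] flags=1000 NE?T → r0=0xaf
[3] flags=0000 → (cmp)
[4] flags=0000 EQ?F → skip
[5] flags=0000 VC?T → r2=0xf0
[6] flags=1010 → (cmp)
[7] flags=1010 GE?F → skip
[8] flags=1010 MI?T → r3=0x3f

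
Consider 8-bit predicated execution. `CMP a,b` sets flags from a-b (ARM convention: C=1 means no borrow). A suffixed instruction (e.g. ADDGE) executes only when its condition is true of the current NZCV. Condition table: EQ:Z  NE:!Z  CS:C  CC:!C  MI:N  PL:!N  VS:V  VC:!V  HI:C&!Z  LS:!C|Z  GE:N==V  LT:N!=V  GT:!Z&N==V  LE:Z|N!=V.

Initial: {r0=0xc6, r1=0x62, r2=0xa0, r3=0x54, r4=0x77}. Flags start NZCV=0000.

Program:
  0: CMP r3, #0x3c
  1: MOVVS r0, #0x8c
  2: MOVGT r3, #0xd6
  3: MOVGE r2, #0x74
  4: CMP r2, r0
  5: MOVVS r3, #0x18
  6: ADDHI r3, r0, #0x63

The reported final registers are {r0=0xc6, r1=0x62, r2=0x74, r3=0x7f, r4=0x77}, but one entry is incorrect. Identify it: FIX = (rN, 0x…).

FIX = (r3, 0x18)

0: ✓ CMP  NZCV=0010
1: · MOVVS
2: ✓ MOVGT  r3←0xd6
3: ✓ MOVGE  r2←0x74
4: ✓ CMP  NZCV=1001
5: ✓ MOVVS  r3←0x18
6: · ADDHI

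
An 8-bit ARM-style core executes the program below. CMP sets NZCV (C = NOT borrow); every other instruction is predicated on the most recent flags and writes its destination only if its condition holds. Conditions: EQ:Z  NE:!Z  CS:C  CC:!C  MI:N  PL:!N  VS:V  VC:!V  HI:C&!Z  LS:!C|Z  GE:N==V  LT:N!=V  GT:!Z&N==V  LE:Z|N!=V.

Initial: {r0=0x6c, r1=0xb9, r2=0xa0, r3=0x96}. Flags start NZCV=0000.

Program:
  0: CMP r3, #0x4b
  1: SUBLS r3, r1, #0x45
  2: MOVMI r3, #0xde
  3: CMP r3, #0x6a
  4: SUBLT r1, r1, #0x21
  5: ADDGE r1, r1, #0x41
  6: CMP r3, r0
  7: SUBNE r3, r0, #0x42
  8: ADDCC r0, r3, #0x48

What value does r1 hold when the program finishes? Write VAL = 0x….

VAL = 0x98

[0] flags=0011 → (cmp)
[1] flags=0011 LS?F → skip
[2] flags=0011 MI?F → skip
[3] flags=0011 → (cmp)
[4] flags=0011 LT?T → r1=0x98
[5] flags=0011 GE?F → skip
[6] flags=0011 → (cmp)
[7] flags=0011 NE?T → r3=0x2a
[8] flags=0011 CC?F → skip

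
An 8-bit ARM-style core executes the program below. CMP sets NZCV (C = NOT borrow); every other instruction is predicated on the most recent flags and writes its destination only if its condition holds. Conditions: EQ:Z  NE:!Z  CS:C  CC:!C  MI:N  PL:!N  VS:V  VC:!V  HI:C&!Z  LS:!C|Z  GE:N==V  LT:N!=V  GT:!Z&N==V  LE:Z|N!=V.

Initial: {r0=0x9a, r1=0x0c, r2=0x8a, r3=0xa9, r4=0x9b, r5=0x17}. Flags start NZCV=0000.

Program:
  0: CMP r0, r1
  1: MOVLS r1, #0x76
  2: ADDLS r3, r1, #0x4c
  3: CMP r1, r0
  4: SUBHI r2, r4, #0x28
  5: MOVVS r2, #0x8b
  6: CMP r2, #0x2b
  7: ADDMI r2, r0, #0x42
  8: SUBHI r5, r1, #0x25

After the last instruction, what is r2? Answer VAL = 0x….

VAL = 0x8a

0: ✓ CMP  NZCV=1010
1: · MOVLS
2: · ADDLS
3: ✓ CMP  NZCV=0000
4: · SUBHI
5: · MOVVS
6: ✓ CMP  NZCV=0011
7: · ADDMI
8: ✓ SUBHI  r5←0xe7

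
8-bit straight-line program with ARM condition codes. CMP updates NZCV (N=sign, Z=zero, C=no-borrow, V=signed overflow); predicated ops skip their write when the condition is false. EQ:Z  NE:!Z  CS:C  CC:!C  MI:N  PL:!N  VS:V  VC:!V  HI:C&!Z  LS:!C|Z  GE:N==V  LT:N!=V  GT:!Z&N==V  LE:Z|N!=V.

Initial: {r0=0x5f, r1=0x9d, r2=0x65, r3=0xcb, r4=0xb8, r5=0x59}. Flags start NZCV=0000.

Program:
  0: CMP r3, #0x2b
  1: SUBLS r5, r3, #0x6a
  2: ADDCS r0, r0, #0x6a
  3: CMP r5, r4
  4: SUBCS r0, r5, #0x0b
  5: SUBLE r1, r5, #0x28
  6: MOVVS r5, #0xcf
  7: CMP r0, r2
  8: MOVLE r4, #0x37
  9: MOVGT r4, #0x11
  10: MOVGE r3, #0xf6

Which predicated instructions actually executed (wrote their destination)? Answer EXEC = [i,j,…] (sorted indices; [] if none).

EXEC = [2,6,8]

[0] flags=1010 → (cmp)
[1] flags=1010 LS?F → skip
[2] flags=1010 CS?T → r0=0xc9
[3] flags=1001 → (cmp)
[4] flags=1001 CS?F → skip
[5] flags=1001 LE?F → skip
[6] flags=1001 VS?T → r5=0xcf
[7] flags=0011 → (cmp)
[8] flags=0011 LE?T → r4=0x37
[9] flags=0011 GT?F → skip
[10] flags=0011 GE?F → skip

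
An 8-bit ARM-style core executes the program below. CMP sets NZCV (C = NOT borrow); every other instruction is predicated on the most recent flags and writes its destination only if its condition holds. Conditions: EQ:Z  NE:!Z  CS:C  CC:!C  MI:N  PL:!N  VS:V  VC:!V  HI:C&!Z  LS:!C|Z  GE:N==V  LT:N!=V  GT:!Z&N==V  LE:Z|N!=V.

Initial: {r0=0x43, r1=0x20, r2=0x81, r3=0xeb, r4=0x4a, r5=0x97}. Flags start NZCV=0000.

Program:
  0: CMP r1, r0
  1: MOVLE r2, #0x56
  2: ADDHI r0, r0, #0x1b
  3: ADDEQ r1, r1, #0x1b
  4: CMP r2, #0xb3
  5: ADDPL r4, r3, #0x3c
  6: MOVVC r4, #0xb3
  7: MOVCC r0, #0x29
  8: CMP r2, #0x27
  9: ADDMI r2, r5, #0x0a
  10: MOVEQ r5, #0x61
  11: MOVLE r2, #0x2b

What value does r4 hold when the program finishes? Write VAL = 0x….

VAL = 0x4a

[0] flags=1000 → (cmp)
[1] flags=1000 LE?T → r2=0x56
[2] flags=1000 HI?F → skip
[3] flags=1000 EQ?F → skip
[4] flags=1001 → (cmp)
[5] flags=1001 PL?F → skip
[6] flags=1001 VC?F → skip
[7] flags=1001 CC?T → r0=0x29
[8] flags=0010 → (cmp)
[9] flags=0010 MI?F → skip
[10] flags=0010 EQ?F → skip
[11] flags=0010 LE?F → skip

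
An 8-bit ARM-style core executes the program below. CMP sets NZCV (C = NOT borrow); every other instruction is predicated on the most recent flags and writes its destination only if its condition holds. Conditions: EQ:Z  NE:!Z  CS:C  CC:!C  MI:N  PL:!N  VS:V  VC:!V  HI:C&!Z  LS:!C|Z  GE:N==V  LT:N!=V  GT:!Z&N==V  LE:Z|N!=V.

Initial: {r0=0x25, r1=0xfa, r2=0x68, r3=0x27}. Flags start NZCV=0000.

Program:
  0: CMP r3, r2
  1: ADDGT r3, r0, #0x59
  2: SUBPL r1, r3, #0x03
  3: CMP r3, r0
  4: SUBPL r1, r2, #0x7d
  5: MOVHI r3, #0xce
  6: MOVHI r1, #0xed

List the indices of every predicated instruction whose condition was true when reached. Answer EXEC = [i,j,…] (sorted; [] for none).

0: ✓ CMP  NZCV=1000
1: · ADDGT
2: · SUBPL
3: ✓ CMP  NZCV=0010
4: ✓ SUBPL  r1←0xeb
5: ✓ MOVHI  r3←0xce
6: ✓ MOVHI  r1←0xed

EXEC = [4,5,6]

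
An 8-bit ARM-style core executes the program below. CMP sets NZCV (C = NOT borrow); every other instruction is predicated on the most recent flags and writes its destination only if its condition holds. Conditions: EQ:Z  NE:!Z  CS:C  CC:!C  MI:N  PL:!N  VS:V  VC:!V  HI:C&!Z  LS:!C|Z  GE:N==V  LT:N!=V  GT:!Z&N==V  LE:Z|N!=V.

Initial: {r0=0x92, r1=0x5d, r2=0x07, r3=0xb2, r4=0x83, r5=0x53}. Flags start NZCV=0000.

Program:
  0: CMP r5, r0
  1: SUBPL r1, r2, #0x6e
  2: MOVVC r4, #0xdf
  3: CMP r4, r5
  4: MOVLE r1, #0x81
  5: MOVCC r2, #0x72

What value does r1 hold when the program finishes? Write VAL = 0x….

VAL = 0x81

[0] flags=1001 → (cmp)
[1] flags=1001 PL?F → skip
[2] flags=1001 VC?F → skip
[3] flags=0011 → (cmp)
[4] flags=0011 LE?T → r1=0x81
[5] flags=0011 CC?F → skip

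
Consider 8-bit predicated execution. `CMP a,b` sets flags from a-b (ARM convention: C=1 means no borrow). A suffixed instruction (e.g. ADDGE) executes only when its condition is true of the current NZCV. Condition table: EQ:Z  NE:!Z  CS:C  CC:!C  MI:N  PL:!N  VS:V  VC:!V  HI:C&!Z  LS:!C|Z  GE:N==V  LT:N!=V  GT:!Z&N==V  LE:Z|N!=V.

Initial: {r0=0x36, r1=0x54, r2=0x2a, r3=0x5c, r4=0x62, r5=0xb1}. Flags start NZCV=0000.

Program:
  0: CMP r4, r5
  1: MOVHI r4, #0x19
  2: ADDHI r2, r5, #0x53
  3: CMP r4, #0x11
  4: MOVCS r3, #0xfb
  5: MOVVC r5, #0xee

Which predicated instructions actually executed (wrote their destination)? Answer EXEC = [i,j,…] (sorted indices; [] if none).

0: ✓ CMP  NZCV=1001
1: · MOVHI
2: · ADDHI
3: ✓ CMP  NZCV=0010
4: ✓ MOVCS  r3←0xfb
5: ✓ MOVVC  r5←0xee

EXEC = [4,5]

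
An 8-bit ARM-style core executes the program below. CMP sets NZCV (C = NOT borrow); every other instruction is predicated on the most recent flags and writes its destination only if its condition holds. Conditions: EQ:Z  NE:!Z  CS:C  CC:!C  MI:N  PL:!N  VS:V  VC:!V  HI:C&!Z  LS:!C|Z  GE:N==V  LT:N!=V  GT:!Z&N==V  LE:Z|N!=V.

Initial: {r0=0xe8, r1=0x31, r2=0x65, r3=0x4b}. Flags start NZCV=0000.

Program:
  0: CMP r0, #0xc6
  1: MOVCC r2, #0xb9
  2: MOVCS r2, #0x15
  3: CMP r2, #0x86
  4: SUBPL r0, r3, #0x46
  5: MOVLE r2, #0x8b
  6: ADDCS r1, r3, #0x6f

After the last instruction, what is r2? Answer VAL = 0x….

VAL = 0x15

[0] flags=0010 → (cmp)
[1] flags=0010 CC?F → skip
[2] flags=0010 CS?T → r2=0x15
[3] flags=1001 → (cmp)
[4] flags=1001 PL?F → skip
[5] flags=1001 LE?F → skip
[6] flags=1001 CS?F → skip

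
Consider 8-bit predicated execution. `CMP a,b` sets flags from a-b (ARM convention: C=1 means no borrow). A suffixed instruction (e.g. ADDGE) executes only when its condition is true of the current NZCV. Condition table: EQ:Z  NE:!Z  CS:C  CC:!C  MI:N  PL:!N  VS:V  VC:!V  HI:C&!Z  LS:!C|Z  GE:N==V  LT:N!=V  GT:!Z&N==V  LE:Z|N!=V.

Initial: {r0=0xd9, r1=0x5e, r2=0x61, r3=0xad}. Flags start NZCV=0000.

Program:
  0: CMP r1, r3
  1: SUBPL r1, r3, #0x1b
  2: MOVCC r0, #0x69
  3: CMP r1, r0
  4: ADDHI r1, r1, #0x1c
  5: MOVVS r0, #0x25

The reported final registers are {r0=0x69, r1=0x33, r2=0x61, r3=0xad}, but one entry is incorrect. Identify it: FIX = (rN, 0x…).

[0] flags=1001 → (cmp)
[1] flags=1001 PL?F → skip
[2] flags=1001 CC?T → r0=0x69
[3] flags=1000 → (cmp)
[4] flags=1000 HI?F → skip
[5] flags=1000 VS?F → skip

FIX = (r1, 0x5e)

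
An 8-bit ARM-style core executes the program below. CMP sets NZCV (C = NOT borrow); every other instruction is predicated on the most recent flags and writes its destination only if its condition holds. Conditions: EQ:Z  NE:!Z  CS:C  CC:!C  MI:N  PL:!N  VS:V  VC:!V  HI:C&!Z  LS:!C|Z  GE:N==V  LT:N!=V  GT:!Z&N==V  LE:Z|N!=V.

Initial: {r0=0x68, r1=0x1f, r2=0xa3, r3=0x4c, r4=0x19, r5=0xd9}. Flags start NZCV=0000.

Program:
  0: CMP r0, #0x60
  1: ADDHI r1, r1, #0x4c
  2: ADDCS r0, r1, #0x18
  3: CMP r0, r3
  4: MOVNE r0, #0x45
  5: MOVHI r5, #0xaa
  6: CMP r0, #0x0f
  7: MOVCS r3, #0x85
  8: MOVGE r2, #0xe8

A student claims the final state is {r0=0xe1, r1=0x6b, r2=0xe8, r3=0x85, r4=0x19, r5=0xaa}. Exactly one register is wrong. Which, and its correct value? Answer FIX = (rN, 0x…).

0: ✓ CMP  NZCV=0010
1: ✓ ADDHI  r1←0x6b
2: ✓ ADDCS  r0←0x83
3: ✓ CMP  NZCV=0011
4: ✓ MOVNE  r0←0x45
5: ✓ MOVHI  r5←0xaa
6: ✓ CMP  NZCV=0010
7: ✓ MOVCS  r3←0x85
8: ✓ MOVGE  r2←0xe8

FIX = (r0, 0x45)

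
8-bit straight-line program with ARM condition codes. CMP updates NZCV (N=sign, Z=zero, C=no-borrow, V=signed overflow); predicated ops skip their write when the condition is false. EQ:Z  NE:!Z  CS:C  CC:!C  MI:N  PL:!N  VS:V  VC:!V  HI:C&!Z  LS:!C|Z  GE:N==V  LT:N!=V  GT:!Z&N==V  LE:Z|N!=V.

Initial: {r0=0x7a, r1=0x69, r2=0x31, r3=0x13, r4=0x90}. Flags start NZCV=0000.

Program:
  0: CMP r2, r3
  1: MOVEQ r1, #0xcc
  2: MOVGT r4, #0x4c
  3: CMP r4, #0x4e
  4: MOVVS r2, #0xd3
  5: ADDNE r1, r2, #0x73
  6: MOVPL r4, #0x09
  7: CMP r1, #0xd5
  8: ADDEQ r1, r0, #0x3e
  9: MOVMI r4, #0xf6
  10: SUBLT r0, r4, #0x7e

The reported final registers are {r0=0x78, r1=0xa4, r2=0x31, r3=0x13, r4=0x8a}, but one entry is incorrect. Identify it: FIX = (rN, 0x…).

FIX = (r4, 0xf6)

[0] flags=0010 → (cmp)
[1] flags=0010 EQ?F → skip
[2] flags=0010 GT?T → r4=0x4c
[3] flags=1000 → (cmp)
[4] flags=1000 VS?F → skip
[5] flags=1000 NE?T → r1=0xa4
[6] flags=1000 PL?F → skip
[7] flags=1000 → (cmp)
[8] flags=1000 EQ?F → skip
[9] flags=1000 MI?T → r4=0xf6
[10] flags=1000 LT?T → r0=0x78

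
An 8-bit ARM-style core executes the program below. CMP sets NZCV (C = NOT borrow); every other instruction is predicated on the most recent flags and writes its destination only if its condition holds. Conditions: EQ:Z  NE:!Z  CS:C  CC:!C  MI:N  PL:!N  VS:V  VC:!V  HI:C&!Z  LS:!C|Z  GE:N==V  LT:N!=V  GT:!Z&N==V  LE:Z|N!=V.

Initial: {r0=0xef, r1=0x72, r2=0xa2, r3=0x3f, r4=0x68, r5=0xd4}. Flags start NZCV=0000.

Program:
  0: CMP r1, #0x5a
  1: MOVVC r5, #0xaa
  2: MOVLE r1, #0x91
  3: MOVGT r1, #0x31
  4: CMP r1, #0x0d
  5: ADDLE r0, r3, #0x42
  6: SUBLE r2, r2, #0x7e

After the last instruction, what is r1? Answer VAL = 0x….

VAL = 0x31

[0] flags=0010 → (cmp)
[1] flags=0010 VC?T → r5=0xaa
[2] flags=0010 LE?F → skip
[3] flags=0010 GT?T → r1=0x31
[4] flags=0010 → (cmp)
[5] flags=0010 LE?F → skip
[6] flags=0010 LE?F → skip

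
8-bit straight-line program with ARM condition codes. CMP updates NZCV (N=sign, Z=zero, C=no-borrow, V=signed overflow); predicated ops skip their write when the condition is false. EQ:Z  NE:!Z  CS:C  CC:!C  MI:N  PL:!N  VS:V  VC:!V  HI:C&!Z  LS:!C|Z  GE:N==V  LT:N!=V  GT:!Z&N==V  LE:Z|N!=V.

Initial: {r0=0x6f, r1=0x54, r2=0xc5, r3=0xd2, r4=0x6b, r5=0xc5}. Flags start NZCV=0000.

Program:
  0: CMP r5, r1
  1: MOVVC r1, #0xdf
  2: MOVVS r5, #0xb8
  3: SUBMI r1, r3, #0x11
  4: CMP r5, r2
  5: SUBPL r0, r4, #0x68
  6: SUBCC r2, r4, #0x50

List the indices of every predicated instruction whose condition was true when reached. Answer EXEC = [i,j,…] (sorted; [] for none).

EXEC = [2,6]

[0] flags=0011 → (cmp)
[1] flags=0011 VC?F → skip
[2] flags=0011 VS?T → r5=0xb8
[3] flags=0011 MI?F → skip
[4] flags=1000 → (cmp)
[5] flags=1000 PL?F → skip
[6] flags=1000 CC?T → r2=0x1b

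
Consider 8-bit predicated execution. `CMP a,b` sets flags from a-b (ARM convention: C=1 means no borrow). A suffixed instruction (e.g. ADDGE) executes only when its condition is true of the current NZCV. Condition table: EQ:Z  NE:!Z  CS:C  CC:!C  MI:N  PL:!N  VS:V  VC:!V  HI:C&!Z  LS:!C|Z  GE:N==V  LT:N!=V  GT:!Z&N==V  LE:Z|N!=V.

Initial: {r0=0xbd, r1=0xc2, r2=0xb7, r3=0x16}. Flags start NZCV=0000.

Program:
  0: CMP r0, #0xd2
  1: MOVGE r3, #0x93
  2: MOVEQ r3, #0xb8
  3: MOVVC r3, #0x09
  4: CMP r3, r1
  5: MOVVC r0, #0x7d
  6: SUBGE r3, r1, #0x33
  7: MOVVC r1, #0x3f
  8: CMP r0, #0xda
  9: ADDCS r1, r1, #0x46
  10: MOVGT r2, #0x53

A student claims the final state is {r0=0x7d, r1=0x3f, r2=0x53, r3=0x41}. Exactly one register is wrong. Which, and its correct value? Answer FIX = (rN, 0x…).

FIX = (r3, 0x8f)

0: ✓ CMP  NZCV=1000
1: · MOVGE
2: · MOVEQ
3: ✓ MOVVC  r3←0x09
4: ✓ CMP  NZCV=0000
5: ✓ MOVVC  r0←0x7d
6: ✓ SUBGE  r3←0x8f
7: ✓ MOVVC  r1←0x3f
8: ✓ CMP  NZCV=1001
9: · ADDCS
10: ✓ MOVGT  r2←0x53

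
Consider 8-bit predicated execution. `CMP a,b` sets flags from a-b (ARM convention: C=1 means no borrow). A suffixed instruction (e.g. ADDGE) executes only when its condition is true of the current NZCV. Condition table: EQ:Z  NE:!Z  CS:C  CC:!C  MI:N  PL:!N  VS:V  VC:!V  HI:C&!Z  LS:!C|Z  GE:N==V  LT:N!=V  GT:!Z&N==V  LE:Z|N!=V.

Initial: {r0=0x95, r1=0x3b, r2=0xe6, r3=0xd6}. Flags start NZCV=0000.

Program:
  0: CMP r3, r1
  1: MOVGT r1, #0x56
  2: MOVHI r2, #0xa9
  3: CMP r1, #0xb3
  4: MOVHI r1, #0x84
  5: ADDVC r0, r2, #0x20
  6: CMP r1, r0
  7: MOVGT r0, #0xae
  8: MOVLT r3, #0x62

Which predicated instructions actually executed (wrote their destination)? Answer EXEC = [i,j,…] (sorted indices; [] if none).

EXEC = [2,7]

[0] flags=1010 → (cmp)
[1] flags=1010 GT?F → skip
[2] flags=1010 HI?T → r2=0xa9
[3] flags=1001 → (cmp)
[4] flags=1001 HI?F → skip
[5] flags=1001 VC?F → skip
[6] flags=1001 → (cmp)
[7] flags=1001 GT?T → r0=0xae
[8] flags=1001 LT?F → skip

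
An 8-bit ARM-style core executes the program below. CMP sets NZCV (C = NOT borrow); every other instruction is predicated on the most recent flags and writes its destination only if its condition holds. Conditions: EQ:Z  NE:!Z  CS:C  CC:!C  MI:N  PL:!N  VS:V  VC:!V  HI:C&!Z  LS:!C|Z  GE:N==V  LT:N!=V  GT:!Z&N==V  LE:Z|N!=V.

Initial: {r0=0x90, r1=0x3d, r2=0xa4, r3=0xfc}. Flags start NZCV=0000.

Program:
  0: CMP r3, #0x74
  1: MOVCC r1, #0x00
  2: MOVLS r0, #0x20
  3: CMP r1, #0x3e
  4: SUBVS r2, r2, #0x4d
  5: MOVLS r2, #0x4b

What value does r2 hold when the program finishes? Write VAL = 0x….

VAL = 0x4b

0: ✓ CMP  NZCV=1010
1: · MOVCC
2: · MOVLS
3: ✓ CMP  NZCV=1000
4: · SUBVS
5: ✓ MOVLS  r2←0x4b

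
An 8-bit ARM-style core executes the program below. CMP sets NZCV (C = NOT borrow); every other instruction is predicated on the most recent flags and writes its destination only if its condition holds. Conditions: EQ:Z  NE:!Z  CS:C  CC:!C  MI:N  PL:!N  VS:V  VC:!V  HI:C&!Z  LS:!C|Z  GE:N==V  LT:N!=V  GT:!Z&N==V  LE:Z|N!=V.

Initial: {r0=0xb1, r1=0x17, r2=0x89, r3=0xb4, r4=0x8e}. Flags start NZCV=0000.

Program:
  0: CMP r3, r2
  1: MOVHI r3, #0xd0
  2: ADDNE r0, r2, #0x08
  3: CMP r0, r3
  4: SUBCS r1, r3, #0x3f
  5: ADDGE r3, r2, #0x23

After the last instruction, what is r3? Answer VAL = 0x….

VAL = 0xd0

0: ✓ CMP  NZCV=0010
1: ✓ MOVHI  r3←0xd0
2: ✓ ADDNE  r0←0x91
3: ✓ CMP  NZCV=1000
4: · SUBCS
5: · ADDGE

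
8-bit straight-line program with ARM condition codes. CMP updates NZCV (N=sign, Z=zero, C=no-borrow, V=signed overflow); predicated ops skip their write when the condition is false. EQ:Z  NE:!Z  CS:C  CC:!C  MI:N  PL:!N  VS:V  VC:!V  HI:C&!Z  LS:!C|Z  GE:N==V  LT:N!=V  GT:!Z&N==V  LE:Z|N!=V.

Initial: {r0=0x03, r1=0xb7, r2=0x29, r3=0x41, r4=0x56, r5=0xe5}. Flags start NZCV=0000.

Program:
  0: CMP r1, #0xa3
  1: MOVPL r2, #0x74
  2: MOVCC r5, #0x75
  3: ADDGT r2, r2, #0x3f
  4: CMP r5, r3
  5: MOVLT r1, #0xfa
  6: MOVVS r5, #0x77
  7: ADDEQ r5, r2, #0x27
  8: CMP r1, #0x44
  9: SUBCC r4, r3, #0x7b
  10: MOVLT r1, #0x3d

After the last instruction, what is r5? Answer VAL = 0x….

[0] flags=0010 → (cmp)
[1] flags=0010 PL?T → r2=0x74
[2] flags=0010 CC?F → skip
[3] flags=0010 GT?T → r2=0xb3
[4] flags=1010 → (cmp)
[5] flags=1010 LT?T → r1=0xfa
[6] flags=1010 VS?F → skip
[7] flags=1010 EQ?F → skip
[8] flags=1010 → (cmp)
[9] flags=1010 CC?F → skip
[10] flags=1010 LT?T → r1=0x3d

VAL = 0xe5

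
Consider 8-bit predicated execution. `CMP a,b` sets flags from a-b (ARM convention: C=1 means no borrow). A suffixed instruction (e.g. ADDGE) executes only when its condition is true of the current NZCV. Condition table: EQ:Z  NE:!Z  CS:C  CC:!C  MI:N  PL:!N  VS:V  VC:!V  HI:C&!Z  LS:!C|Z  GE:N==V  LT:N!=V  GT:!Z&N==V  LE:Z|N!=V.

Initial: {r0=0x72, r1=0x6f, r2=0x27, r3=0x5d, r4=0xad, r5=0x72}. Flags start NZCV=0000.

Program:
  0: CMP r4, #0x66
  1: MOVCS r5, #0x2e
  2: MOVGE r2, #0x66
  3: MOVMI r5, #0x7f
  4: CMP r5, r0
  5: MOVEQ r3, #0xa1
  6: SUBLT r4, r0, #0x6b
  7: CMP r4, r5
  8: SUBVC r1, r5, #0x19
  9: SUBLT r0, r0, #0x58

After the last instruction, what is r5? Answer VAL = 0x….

VAL = 0x2e

[0] flags=0011 → (cmp)
[1] flags=0011 CS?T → r5=0x2e
[2] flags=0011 GE?F → skip
[3] flags=0011 MI?F → skip
[4] flags=1000 → (cmp)
[5] flags=1000 EQ?F → skip
[6] flags=1000 LT?T → r4=0x07
[7] flags=1000 → (cmp)
[8] flags=1000 VC?T → r1=0x15
[9] flags=1000 LT?T → r0=0x1a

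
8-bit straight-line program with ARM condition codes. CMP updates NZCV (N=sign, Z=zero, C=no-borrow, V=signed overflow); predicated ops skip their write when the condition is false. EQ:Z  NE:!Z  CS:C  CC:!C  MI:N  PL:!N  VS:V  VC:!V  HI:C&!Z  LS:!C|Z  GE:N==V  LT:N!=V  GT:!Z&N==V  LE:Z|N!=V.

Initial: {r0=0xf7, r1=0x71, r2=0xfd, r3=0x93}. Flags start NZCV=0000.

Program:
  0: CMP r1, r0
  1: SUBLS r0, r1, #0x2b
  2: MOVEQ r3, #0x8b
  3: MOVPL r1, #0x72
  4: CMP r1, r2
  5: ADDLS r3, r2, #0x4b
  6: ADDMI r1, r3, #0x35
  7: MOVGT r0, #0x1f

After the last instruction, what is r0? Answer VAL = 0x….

VAL = 0x1f

[0] flags=0000 → (cmp)
[1] flags=0000 LS?T → r0=0x46
[2] flags=0000 EQ?F → skip
[3] flags=0000 PL?T → r1=0x72
[4] flags=0000 → (cmp)
[5] flags=0000 LS?T → r3=0x48
[6] flags=0000 MI?F → skip
[7] flags=0000 GT?T → r0=0x1f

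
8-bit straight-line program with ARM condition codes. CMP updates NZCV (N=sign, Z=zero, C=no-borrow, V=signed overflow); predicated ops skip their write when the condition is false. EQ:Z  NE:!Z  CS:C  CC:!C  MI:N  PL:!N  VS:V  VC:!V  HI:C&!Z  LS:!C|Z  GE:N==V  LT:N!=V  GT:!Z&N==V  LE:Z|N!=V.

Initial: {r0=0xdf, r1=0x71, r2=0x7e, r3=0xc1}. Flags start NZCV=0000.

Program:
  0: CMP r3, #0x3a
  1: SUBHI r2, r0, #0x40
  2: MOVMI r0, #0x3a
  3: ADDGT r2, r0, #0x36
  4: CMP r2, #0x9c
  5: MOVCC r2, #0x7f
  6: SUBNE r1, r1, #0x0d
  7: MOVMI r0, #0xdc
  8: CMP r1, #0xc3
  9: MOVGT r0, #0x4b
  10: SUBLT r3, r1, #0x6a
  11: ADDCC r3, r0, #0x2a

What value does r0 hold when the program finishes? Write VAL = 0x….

[0] flags=1010 → (cmp)
[1] flags=1010 HI?T → r2=0x9f
[2] flags=1010 MI?T → r0=0x3a
[3] flags=1010 GT?F → skip
[4] flags=0010 → (cmp)
[5] flags=0010 CC?F → skip
[6] flags=0010 NE?T → r1=0x64
[7] flags=0010 MI?F → skip
[8] flags=1001 → (cmp)
[9] flags=1001 GT?T → r0=0x4b
[10] flags=1001 LT?F → skip
[11] flags=1001 CC?T → r3=0x75

VAL = 0x4b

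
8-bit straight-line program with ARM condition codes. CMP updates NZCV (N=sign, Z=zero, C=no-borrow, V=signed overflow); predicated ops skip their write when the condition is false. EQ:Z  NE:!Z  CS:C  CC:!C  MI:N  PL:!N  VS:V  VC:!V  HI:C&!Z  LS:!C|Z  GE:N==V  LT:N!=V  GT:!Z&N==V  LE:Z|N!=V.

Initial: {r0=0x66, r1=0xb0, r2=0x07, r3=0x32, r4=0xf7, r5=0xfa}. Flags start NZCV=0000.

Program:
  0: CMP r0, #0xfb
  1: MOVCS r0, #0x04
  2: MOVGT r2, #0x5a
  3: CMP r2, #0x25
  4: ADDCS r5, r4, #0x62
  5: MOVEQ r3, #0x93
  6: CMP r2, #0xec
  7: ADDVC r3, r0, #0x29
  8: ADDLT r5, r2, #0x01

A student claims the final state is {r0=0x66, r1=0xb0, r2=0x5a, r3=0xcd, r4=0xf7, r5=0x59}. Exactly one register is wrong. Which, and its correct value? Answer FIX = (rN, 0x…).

0: ✓ CMP  NZCV=0000
1: · MOVCS
2: ✓ MOVGT  r2←0x5a
3: ✓ CMP  NZCV=0010
4: ✓ ADDCS  r5←0x59
5: · MOVEQ
6: ✓ CMP  NZCV=0000
7: ✓ ADDVC  r3←0x8f
8: · ADDLT

FIX = (r3, 0x8f)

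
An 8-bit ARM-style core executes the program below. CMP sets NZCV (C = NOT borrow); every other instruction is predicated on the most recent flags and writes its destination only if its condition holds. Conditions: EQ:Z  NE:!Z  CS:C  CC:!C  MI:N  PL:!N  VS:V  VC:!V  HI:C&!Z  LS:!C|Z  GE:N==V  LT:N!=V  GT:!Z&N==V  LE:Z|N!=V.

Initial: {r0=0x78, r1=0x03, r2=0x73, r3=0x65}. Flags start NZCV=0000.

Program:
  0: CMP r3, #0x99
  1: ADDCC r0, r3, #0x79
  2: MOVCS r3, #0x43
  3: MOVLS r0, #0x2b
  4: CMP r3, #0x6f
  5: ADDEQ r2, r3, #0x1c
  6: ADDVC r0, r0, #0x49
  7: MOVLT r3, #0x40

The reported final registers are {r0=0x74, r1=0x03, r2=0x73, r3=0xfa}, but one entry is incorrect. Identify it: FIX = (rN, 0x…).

FIX = (r3, 0x40)

[0] flags=1001 → (cmp)
[1] flags=1001 CC?T → r0=0xde
[2] flags=1001 CS?F → skip
[3] flags=1001 LS?T → r0=0x2b
[4] flags=1000 → (cmp)
[5] flags=1000 EQ?F → skip
[6] flags=1000 VC?T → r0=0x74
[7] flags=1000 LT?T → r3=0x40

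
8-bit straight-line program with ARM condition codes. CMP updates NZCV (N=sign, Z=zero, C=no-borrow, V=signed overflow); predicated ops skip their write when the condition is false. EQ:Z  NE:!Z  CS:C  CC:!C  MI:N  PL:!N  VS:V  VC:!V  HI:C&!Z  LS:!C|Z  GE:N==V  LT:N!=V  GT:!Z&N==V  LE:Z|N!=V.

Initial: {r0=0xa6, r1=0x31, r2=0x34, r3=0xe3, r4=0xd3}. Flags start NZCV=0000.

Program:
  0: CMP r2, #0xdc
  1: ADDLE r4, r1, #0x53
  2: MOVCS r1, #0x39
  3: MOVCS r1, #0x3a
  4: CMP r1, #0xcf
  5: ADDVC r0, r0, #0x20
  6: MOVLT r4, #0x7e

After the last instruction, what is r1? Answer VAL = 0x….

0: ✓ CMP  NZCV=0000
1: · ADDLE
2: · MOVCS
3: · MOVCS
4: ✓ CMP  NZCV=0000
5: ✓ ADDVC  r0←0xc6
6: · MOVLT

VAL = 0x31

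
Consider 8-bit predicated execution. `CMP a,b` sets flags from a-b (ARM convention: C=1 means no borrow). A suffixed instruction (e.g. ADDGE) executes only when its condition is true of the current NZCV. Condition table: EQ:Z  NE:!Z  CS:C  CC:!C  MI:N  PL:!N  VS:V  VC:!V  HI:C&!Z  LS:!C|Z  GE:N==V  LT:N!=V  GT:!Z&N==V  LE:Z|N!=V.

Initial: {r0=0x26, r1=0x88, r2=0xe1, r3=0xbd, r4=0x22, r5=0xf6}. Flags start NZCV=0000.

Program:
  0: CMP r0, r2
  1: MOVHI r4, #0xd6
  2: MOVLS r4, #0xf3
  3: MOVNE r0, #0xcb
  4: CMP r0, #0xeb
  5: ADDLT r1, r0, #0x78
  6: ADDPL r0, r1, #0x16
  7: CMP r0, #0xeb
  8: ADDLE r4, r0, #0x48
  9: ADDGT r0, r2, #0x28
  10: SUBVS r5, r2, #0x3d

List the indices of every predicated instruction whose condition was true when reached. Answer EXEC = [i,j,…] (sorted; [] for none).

[0] flags=0000 → (cmp)
[1] flags=0000 HI?F → skip
[2] flags=0000 LS?T → r4=0xf3
[3] flags=0000 NE?T → r0=0xcb
[4] flags=1000 → (cmp)
[5] flags=1000 LT?T → r1=0x43
[6] flags=1000 PL?F → skip
[7] flags=1000 → (cmp)
[8] flags=1000 LE?T → r4=0x13
[9] flags=1000 GT?F → skip
[10] flags=1000 VS?F → skip

EXEC = [2,3,5,8]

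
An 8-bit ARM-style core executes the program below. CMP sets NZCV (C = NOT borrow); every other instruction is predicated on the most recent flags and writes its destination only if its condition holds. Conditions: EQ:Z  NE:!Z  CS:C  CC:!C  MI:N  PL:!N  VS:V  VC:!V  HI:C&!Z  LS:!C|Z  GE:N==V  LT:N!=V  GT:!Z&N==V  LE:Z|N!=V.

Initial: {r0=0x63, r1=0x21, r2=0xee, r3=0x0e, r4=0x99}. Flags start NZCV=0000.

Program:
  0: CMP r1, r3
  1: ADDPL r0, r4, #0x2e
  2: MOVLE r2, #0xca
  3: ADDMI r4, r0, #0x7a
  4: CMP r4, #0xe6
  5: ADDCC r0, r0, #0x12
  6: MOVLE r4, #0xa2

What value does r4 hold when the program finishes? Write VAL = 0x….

VAL = 0xa2

[0] flags=0010 → (cmp)
[1] flags=0010 PL?T → r0=0xc7
[2] flags=0010 LE?F → skip
[3] flags=0010 MI?F → skip
[4] flags=1000 → (cmp)
[5] flags=1000 CC?T → r0=0xd9
[6] flags=1000 LE?T → r4=0xa2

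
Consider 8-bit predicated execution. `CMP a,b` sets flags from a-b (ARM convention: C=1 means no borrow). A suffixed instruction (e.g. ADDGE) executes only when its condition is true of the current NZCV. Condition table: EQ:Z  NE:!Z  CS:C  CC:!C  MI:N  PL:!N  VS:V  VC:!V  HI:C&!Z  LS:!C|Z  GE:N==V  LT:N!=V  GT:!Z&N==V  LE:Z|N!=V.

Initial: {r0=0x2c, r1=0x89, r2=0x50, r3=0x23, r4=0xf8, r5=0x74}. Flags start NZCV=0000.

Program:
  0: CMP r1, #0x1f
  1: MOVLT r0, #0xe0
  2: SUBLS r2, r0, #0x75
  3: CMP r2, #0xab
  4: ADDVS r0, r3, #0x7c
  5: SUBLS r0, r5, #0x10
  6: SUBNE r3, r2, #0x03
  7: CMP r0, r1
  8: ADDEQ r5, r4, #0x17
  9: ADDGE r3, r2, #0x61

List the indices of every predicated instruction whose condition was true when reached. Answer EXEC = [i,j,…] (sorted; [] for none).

EXEC = [1,4,5,6,9]

[0] flags=0011 → (cmp)
[1] flags=0011 LT?T → r0=0xe0
[2] flags=0011 LS?F → skip
[3] flags=1001 → (cmp)
[4] flags=1001 VS?T → r0=0x9f
[5] flags=1001 LS?T → r0=0x64
[6] flags=1001 NE?T → r3=0x4d
[7] flags=1001 → (cmp)
[8] flags=1001 EQ?F → skip
[9] flags=1001 GE?T → r3=0xb1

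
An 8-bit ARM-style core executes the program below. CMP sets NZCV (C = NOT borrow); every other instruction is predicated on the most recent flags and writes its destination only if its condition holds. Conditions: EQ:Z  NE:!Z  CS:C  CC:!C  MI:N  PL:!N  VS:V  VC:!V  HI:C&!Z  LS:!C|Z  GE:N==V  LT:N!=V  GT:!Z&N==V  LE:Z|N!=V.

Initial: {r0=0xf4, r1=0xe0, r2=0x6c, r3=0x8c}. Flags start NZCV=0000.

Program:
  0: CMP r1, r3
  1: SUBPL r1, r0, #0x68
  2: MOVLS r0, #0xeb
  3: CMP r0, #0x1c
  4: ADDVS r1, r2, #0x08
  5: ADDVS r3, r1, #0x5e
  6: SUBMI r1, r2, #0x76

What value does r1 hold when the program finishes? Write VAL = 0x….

VAL = 0xf6

0: ✓ CMP  NZCV=0010
1: ✓ SUBPL  r1←0x8c
2: · MOVLS
3: ✓ CMP  NZCV=1010
4: · ADDVS
5: · ADDVS
6: ✓ SUBMI  r1←0xf6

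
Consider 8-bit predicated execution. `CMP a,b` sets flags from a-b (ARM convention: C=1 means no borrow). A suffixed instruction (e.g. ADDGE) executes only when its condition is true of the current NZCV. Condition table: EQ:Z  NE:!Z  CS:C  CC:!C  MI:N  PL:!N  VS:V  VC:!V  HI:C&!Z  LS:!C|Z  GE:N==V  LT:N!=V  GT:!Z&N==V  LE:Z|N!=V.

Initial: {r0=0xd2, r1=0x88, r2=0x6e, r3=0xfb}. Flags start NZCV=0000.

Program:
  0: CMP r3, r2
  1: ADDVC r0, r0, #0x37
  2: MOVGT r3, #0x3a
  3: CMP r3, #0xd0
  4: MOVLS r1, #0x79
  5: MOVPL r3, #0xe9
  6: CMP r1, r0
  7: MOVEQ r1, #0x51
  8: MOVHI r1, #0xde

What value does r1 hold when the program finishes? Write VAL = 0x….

VAL = 0xde

0: ✓ CMP  NZCV=1010
1: ✓ ADDVC  r0←0x09
2: · MOVGT
3: ✓ CMP  NZCV=0010
4: · MOVLS
5: ✓ MOVPL  r3←0xe9
6: ✓ CMP  NZCV=0011
7: · MOVEQ
8: ✓ MOVHI  r1←0xde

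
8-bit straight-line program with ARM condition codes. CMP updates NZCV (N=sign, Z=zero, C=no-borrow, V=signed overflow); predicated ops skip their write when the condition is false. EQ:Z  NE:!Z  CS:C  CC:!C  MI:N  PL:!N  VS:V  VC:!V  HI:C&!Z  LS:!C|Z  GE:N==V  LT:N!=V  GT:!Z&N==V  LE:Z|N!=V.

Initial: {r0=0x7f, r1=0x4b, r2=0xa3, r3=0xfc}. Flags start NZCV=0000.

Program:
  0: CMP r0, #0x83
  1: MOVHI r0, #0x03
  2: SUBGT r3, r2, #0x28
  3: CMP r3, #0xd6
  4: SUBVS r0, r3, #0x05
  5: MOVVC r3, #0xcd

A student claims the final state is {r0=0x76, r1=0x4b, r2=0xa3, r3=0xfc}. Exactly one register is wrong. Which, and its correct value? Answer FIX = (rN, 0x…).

0: ✓ CMP  NZCV=1001
1: · MOVHI
2: ✓ SUBGT  r3←0x7b
3: ✓ CMP  NZCV=1001
4: ✓ SUBVS  r0←0x76
5: · MOVVC

FIX = (r3, 0x7b)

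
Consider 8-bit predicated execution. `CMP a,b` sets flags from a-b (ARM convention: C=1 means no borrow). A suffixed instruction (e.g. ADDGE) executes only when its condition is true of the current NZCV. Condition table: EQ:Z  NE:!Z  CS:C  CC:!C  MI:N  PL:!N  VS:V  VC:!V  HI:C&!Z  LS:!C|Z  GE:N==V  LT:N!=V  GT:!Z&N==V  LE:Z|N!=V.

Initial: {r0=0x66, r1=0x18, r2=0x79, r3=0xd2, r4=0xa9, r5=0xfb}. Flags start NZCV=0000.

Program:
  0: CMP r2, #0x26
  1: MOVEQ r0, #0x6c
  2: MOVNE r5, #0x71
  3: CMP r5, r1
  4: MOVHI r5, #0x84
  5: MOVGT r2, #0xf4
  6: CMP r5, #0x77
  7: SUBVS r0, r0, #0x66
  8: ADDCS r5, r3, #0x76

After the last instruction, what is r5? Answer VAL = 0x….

0: ✓ CMP  NZCV=0010
1: · MOVEQ
2: ✓ MOVNE  r5←0x71
3: ✓ CMP  NZCV=0010
4: ✓ MOVHI  r5←0x84
5: ✓ MOVGT  r2←0xf4
6: ✓ CMP  NZCV=0011
7: ✓ SUBVS  r0←0x00
8: ✓ ADDCS  r5←0x48

VAL = 0x48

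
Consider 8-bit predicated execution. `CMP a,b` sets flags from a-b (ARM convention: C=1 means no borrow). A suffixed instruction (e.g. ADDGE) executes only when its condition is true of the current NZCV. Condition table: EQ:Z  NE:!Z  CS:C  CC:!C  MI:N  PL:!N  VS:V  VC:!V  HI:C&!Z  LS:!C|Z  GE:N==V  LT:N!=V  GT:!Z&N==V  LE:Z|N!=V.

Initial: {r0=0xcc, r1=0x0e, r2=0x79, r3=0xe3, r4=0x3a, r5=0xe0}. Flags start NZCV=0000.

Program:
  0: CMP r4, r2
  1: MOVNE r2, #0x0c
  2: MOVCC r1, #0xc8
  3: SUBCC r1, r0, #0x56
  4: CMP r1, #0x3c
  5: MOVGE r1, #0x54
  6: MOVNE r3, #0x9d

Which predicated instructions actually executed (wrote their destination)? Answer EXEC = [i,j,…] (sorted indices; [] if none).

EXEC = [1,2,3,5,6]

0: ✓ CMP  NZCV=1000
1: ✓ MOVNE  r2←0x0c
2: ✓ MOVCC  r1←0xc8
3: ✓ SUBCC  r1←0x76
4: ✓ CMP  NZCV=0010
5: ✓ MOVGE  r1←0x54
6: ✓ MOVNE  r3←0x9d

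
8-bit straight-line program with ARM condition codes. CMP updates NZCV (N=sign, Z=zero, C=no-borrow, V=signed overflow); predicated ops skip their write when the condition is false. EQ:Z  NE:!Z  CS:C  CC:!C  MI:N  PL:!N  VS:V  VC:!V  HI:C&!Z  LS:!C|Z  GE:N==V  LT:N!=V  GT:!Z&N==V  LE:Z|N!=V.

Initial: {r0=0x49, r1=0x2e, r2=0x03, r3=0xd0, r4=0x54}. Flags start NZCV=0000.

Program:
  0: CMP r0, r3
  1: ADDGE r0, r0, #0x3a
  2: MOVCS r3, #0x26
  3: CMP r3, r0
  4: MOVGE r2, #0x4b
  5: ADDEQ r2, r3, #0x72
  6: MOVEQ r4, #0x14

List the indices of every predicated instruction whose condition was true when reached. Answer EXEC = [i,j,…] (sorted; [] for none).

[0] flags=0000 → (cmp)
[1] flags=0000 GE?T → r0=0x83
[2] flags=0000 CS?F → skip
[3] flags=0010 → (cmp)
[4] flags=0010 GE?T → r2=0x4b
[5] flags=0010 EQ?F → skip
[6] flags=0010 EQ?F → skip

EXEC = [1,4]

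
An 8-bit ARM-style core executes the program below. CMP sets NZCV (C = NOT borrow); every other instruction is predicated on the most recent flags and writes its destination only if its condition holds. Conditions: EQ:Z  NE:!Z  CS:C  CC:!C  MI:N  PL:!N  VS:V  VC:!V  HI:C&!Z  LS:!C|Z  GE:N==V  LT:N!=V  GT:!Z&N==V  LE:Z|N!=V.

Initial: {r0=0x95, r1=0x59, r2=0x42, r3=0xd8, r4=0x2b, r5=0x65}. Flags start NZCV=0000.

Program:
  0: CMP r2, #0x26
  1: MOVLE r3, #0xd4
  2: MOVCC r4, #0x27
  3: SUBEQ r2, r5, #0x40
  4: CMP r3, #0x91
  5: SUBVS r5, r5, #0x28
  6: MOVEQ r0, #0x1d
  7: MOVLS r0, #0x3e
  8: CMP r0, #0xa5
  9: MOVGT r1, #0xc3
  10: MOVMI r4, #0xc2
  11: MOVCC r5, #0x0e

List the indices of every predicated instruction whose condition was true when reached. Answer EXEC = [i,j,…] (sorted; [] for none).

[0] flags=0010 → (cmp)
[1] flags=0010 LE?F → skip
[2] flags=0010 CC?F → skip
[3] flags=0010 EQ?F → skip
[4] flags=0010 → (cmp)
[5] flags=0010 VS?F → skip
[6] flags=0010 EQ?F → skip
[7] flags=0010 LS?F → skip
[8] flags=1000 → (cmp)
[9] flags=1000 GT?F → skip
[10] flags=1000 MI?T → r4=0xc2
[11] flags=1000 CC?T → r5=0x0e

EXEC = [10,11]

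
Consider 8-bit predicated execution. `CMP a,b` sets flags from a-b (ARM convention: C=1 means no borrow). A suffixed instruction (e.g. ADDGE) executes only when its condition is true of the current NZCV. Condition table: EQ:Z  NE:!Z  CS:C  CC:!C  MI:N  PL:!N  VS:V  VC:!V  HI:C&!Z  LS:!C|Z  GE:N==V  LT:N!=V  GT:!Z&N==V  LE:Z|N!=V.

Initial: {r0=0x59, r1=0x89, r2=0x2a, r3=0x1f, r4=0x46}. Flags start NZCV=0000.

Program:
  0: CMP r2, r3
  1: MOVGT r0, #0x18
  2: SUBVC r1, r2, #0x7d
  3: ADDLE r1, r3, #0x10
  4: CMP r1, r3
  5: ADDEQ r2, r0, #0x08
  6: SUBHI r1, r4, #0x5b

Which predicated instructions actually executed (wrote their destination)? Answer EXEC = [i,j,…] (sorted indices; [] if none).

[0] flags=0010 → (cmp)
[1] flags=0010 GT?T → r0=0x18
[2] flags=0010 VC?T → r1=0xad
[3] flags=0010 LE?F → skip
[4] flags=1010 → (cmp)
[5] flags=1010 EQ?F → skip
[6] flags=1010 HI?T → r1=0xeb

EXEC = [1,2,6]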